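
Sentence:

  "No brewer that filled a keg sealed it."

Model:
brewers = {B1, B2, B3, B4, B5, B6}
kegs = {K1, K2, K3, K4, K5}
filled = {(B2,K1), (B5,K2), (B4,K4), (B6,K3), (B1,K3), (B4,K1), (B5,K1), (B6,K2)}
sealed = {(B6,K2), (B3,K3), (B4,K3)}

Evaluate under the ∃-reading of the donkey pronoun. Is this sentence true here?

False

"it" takes "a keg" as antecedent — a donkey pronoun bound across the clause boundary.
Truth condition: for no (b,k) with filled(b,k) does sealed(b,k) hold.
Restrictor pairs — does the scope hold? (B1,K3):fails  (B2,K1):fails  (B4,K1):fails  (B4,K4):fails  (B5,K1):fails  (B5,K2):fails  (B6,K2):holds  (B6,K3):fails
Scope holds for 1 pair(s), so the sentence is false.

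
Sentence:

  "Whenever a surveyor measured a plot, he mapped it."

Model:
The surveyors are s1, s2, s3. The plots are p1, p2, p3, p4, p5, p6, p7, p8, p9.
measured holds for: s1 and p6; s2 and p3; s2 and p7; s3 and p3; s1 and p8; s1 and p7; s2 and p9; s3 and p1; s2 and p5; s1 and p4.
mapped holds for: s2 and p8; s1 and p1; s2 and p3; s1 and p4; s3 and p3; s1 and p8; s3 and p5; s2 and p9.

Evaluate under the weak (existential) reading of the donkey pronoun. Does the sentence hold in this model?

True

"it" takes "a plot" as antecedent — a donkey pronoun bound across the clause boundary.
Weak reading: every surveyor s with some measured-plot has at least one measured-plot p such that mapped(s,p).
Per surveyor: s1:✓  s2:✓  s3:✓
Every surveyor in the restrictor has a witness.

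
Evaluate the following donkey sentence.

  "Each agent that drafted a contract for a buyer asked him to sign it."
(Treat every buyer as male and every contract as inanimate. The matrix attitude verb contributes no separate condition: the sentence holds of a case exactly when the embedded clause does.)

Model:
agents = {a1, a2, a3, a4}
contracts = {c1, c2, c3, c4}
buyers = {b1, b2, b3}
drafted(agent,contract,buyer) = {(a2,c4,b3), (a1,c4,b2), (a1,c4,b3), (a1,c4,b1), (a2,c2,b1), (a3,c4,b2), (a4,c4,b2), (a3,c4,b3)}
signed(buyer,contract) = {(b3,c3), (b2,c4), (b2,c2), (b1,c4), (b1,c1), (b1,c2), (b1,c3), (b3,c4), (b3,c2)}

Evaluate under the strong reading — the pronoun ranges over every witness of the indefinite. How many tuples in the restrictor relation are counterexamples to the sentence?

"him" takes "a buyer" as antecedent and "it" takes "a contract"; both are donkey pronouns co-varying with the restrictor.
Strong reading: for every (a,c,b) with drafted(a,c,b), signed(b,c).
Restrictor triples: (a1,c4,b1)→signed(b1,c4) ✓  (a1,c4,b2)→signed(b2,c4) ✓  (a1,c4,b3)→signed(b3,c4) ✓  (a2,c2,b1)→signed(b1,c2) ✓  (a2,c4,b3)→signed(b3,c4) ✓  (a3,c4,b2)→signed(b2,c4) ✓  (a3,c4,b3)→signed(b3,c4) ✓  (a4,c4,b2)→signed(b2,c4) ✓
Counterexamples (restrictor triples failing the scope): 0.

0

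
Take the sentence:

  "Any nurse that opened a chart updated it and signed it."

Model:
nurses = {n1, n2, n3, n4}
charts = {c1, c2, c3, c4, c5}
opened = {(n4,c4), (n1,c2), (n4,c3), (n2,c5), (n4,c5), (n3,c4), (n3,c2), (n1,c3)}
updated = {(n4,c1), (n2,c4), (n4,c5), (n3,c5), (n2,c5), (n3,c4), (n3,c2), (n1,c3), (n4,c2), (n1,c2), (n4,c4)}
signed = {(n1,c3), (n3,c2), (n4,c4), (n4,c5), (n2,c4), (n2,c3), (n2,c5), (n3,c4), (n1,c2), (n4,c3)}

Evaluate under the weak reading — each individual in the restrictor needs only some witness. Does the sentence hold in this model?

True

"it" takes "a chart" as antecedent — a donkey pronoun bound across the clause boundary.
Weak reading: every nurse n with some opened-chart has at least one opened-chart c such that updated(n,c) ∧ signed(n,c).
Per nurse: n1:✓  n2:✓  n3:✓  n4:✓
Every nurse in the restrictor has a witness.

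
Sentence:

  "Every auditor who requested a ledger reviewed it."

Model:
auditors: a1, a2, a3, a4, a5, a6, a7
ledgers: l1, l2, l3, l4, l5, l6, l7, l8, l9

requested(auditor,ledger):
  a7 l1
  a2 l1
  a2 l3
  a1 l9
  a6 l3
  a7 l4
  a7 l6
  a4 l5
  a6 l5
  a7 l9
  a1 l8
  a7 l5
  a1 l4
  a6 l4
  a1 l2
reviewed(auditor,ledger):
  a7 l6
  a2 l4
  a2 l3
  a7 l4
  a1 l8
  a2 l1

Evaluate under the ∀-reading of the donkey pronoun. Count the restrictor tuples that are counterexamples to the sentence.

10

"it" takes "a ledger" as antecedent — a donkey pronoun bound across the clause boundary.
Strong reading: for every (a,l) with requested(a,l), reviewed(a,l).
Restrictor pairs: (a1,l2) ✗  (a1,l4) ✗  (a1,l8) ✓  (a1,l9) ✗  (a2,l1) ✓  (a2,l3) ✓  (a4,l5) ✗  (a6,l3) ✗  (a6,l4) ✗  (a6,l5) ✗  (a7,l1) ✗  (a7,l4) ✓  (a7,l5) ✗  (a7,l6) ✓  (a7,l9) ✗
Counterexamples (restrictor pairs failing the scope): 10.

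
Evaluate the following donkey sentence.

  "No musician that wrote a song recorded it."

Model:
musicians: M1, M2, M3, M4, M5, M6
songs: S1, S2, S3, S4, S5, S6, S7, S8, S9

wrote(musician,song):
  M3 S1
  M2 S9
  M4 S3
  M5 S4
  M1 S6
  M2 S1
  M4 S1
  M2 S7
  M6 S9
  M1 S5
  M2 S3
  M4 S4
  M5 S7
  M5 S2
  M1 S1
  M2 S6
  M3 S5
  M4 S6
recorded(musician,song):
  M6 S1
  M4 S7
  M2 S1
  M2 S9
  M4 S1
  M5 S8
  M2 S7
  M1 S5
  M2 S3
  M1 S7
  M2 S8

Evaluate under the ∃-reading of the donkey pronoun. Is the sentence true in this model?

False

"it" takes "a song" as antecedent — a donkey pronoun bound across the clause boundary.
Truth condition: for no (m,s) with wrote(m,s) does recorded(m,s) hold.
Restrictor pairs — does the scope hold? (M1,S1):fails  (M1,S5):holds  (M1,S6):fails  (M2,S1):holds  (M2,S3):holds  (M2,S6):fails  (M2,S7):holds  (M2,S9):holds  (M3,S1):fails  (M3,S5):fails  (M4,S1):holds  (M4,S3):fails  (M4,S4):fails  (M4,S6):fails  (M5,S2):fails  (M5,S4):fails  (M5,S7):fails  (M6,S9):fails
Scope holds for 6 pair(s), so the sentence is false.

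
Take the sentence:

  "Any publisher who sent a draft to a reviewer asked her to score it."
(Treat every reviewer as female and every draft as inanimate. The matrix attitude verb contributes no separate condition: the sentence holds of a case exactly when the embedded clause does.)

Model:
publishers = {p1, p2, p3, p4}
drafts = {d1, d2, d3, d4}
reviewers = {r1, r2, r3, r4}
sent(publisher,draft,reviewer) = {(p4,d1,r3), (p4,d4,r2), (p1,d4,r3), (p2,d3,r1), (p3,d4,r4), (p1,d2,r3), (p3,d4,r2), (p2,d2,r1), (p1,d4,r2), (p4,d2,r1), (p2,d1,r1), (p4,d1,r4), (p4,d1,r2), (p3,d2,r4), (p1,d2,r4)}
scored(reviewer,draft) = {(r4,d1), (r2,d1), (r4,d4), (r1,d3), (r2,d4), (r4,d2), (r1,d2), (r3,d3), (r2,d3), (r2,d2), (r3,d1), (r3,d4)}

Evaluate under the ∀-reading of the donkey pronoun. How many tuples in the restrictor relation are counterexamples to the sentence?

2

"her" takes "a reviewer" as antecedent and "it" takes "a draft"; both are donkey pronouns co-varying with the restrictor.
Strong reading: for every (p,d,r) with sent(p,d,r), scored(r,d).
Restrictor triples: (p1,d2,r3)→scored(r3,d2) ✗  (p1,d2,r4)→scored(r4,d2) ✓  (p1,d4,r2)→scored(r2,d4) ✓  (p1,d4,r3)→scored(r3,d4) ✓  (p2,d1,r1)→scored(r1,d1) ✗  (p2,d2,r1)→scored(r1,d2) ✓  (p2,d3,r1)→scored(r1,d3) ✓  (p3,d2,r4)→scored(r4,d2) ✓  (p3,d4,r2)→scored(r2,d4) ✓  (p3,d4,r4)→scored(r4,d4) ✓  (p4,d1,r2)→scored(r2,d1) ✓  (p4,d1,r3)→scored(r3,d1) ✓  (p4,d1,r4)→scored(r4,d1) ✓  (p4,d2,r1)→scored(r1,d2) ✓  (p4,d4,r2)→scored(r2,d4) ✓
Counterexamples (restrictor triples failing the scope): 2.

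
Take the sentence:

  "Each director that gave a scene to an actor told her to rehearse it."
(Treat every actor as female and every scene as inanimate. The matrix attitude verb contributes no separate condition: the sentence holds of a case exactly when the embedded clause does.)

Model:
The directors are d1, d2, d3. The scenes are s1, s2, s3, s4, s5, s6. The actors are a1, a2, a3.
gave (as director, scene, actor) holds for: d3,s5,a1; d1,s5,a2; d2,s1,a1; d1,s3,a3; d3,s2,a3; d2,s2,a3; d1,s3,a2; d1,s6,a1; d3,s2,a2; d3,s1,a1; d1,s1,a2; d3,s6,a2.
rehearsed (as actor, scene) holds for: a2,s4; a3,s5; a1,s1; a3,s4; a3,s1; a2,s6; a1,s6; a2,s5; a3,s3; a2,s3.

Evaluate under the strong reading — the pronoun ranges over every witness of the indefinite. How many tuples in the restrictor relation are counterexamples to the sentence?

5

"her" takes "an actor" as antecedent and "it" takes "a scene"; both are donkey pronouns co-varying with the restrictor.
Strong reading: for every (d,s,a) with gave(d,s,a), rehearsed(a,s).
Restrictor triples: (d1,s1,a2)→rehearsed(a2,s1) ✗  (d1,s3,a2)→rehearsed(a2,s3) ✓  (d1,s3,a3)→rehearsed(a3,s3) ✓  (d1,s5,a2)→rehearsed(a2,s5) ✓  (d1,s6,a1)→rehearsed(a1,s6) ✓  (d2,s1,a1)→rehearsed(a1,s1) ✓  (d2,s2,a3)→rehearsed(a3,s2) ✗  (d3,s1,a1)→rehearsed(a1,s1) ✓  (d3,s2,a2)→rehearsed(a2,s2) ✗  (d3,s2,a3)→rehearsed(a3,s2) ✗  (d3,s5,a1)→rehearsed(a1,s5) ✗  (d3,s6,a2)→rehearsed(a2,s6) ✓
Counterexamples (restrictor triples failing the scope): 5.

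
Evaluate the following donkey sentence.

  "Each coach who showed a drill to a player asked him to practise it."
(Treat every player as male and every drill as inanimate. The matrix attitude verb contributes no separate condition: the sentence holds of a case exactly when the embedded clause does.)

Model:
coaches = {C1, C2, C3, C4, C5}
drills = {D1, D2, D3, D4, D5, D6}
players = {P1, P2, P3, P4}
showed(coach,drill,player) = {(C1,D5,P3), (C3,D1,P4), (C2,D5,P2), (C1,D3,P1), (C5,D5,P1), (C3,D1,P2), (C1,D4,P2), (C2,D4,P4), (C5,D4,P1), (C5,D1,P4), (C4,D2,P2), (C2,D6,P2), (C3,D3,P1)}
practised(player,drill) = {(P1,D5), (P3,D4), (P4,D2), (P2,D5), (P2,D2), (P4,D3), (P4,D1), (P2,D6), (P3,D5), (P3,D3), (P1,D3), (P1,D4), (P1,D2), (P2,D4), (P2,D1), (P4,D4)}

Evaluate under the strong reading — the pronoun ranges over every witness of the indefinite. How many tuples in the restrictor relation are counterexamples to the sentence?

"him" takes "a player" as antecedent and "it" takes "a drill"; both are donkey pronouns co-varying with the restrictor.
Strong reading: for every (c,d,p) with showed(c,d,p), practised(p,d).
Restrictor triples: (C1,D3,P1)→practised(P1,D3) ✓  (C1,D4,P2)→practised(P2,D4) ✓  (C1,D5,P3)→practised(P3,D5) ✓  (C2,D4,P4)→practised(P4,D4) ✓  (C2,D5,P2)→practised(P2,D5) ✓  (C2,D6,P2)→practised(P2,D6) ✓  (C3,D1,P2)→practised(P2,D1) ✓  (C3,D1,P4)→practised(P4,D1) ✓  (C3,D3,P1)→practised(P1,D3) ✓  (C4,D2,P2)→practised(P2,D2) ✓  (C5,D1,P4)→practised(P4,D1) ✓  (C5,D4,P1)→practised(P1,D4) ✓  (C5,D5,P1)→practised(P1,D5) ✓
Counterexamples (restrictor triples failing the scope): 0.

0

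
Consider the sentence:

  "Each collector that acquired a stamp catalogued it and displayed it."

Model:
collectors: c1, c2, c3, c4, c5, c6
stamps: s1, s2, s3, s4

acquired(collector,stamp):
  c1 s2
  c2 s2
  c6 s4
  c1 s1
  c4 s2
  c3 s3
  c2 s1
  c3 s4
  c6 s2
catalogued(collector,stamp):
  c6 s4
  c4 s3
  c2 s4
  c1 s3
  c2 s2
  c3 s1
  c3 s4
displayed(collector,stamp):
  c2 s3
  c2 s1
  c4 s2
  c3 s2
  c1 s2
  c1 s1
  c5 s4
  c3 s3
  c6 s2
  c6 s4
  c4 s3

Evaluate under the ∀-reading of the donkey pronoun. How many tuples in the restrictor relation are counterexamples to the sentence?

8

"it" takes "a stamp" as antecedent — a donkey pronoun bound across the clause boundary.
Strong reading: for every (c,s) with acquired(c,s), catalogued(c,s) ∧ displayed(c,s).
Restrictor pairs: (c1,s1) ✗  (c1,s2) ✗  (c2,s1) ✗  (c2,s2) ✗  (c3,s3) ✗  (c3,s4) ✗  (c4,s2) ✗  (c6,s2) ✗  (c6,s4) ✓
Counterexamples (restrictor pairs failing the scope): 8.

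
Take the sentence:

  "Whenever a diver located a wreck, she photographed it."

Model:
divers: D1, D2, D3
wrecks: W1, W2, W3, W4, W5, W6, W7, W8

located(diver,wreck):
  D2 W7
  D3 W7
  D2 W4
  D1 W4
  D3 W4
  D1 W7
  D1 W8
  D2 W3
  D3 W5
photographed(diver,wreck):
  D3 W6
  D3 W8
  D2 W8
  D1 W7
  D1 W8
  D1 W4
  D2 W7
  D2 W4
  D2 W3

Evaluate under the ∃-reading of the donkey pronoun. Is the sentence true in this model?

"it" takes "a wreck" as antecedent — a donkey pronoun bound across the clause boundary.
Weak reading: every diver d with some located-wreck has at least one located-wreck w such that photographed(d,w).
Per diver: D1:✓  D2:✓  D3:✗
D3 has no witness among its located-wrecks.

False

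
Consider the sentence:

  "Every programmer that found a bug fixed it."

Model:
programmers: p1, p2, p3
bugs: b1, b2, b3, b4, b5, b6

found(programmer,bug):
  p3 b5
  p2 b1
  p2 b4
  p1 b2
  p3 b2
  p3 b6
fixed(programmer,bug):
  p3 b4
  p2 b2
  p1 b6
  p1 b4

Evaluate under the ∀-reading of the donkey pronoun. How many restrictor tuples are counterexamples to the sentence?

6

"it" takes "a bug" as antecedent — a donkey pronoun bound across the clause boundary.
Strong reading: for every (p,b) with found(p,b), fixed(p,b).
Restrictor pairs: (p1,b2) ✗  (p2,b1) ✗  (p2,b4) ✗  (p3,b2) ✗  (p3,b5) ✗  (p3,b6) ✗
Counterexamples (restrictor pairs failing the scope): 6.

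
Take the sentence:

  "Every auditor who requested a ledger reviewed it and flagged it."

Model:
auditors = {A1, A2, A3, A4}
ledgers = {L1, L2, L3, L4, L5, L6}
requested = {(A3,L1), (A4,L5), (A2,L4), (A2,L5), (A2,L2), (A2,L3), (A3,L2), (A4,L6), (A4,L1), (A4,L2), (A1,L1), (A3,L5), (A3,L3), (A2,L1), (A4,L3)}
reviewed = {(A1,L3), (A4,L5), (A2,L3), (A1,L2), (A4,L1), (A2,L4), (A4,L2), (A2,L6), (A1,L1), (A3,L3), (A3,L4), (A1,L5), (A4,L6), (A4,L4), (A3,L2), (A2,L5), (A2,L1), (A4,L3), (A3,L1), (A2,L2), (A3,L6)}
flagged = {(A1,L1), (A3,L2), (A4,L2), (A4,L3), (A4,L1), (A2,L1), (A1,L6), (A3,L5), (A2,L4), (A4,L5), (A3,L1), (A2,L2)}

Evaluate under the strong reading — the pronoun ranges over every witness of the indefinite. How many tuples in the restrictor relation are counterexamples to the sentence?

5

"it" takes "a ledger" as antecedent — a donkey pronoun bound across the clause boundary.
Strong reading: for every (a,l) with requested(a,l), reviewed(a,l) ∧ flagged(a,l).
Restrictor pairs: (A1,L1) ✓  (A2,L1) ✓  (A2,L2) ✓  (A2,L3) ✗  (A2,L4) ✓  (A2,L5) ✗  (A3,L1) ✓  (A3,L2) ✓  (A3,L3) ✗  (A3,L5) ✗  (A4,L1) ✓  (A4,L2) ✓  (A4,L3) ✓  (A4,L5) ✓  (A4,L6) ✗
Counterexamples (restrictor pairs failing the scope): 5.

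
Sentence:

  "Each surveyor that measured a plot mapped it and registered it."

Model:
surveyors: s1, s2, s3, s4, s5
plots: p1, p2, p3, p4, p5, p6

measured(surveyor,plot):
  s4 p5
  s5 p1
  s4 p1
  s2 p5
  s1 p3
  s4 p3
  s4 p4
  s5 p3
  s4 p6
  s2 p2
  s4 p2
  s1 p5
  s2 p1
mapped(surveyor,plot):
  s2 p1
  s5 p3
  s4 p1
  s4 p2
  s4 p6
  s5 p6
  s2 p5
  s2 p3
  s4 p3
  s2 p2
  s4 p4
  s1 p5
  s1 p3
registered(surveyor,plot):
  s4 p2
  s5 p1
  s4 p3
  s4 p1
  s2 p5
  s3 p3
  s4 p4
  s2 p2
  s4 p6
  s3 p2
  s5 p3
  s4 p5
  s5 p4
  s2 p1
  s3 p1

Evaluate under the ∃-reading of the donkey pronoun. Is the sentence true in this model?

"it" takes "a plot" as antecedent — a donkey pronoun bound across the clause boundary.
Weak reading: every surveyor s with some measured-plot has at least one measured-plot p such that mapped(s,p) ∧ registered(s,p).
Per surveyor: s1:✗  s2:✓  s4:✓  s5:✓
s1 has no witness among its measured-plots.

False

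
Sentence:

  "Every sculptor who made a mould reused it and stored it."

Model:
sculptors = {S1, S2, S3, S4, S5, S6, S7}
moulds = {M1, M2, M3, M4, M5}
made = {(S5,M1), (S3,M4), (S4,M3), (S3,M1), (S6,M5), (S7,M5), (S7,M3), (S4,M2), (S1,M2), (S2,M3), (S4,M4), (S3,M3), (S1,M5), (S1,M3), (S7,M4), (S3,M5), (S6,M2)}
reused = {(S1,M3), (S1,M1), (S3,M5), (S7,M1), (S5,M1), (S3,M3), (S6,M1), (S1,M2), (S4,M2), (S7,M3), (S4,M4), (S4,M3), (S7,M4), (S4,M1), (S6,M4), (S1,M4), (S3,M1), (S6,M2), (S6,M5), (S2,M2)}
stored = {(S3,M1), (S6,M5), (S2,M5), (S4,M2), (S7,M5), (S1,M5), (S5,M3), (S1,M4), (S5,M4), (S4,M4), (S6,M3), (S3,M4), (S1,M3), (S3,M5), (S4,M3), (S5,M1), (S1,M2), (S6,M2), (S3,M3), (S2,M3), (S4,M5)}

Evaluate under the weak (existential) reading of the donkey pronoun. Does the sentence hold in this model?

"it" takes "a mould" as antecedent — a donkey pronoun bound across the clause boundary.
Weak reading: every sculptor s with some made-mould has at least one made-mould m such that reused(s,m) ∧ stored(s,m).
Per sculptor: S1:✓  S2:✗  S3:✓  S4:✓  S5:✓  S6:✓  S7:✗
S2 has no witness among its made-moulds.

False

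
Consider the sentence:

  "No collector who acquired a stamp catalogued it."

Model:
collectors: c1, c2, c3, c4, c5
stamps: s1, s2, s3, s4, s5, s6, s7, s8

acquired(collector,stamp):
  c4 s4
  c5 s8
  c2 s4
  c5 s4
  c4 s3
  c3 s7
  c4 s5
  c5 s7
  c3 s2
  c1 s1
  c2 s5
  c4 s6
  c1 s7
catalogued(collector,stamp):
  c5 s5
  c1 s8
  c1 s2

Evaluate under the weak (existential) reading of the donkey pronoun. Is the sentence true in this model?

"it" takes "a stamp" as antecedent — a donkey pronoun bound across the clause boundary.
Truth condition: for no (c,s) with acquired(c,s) does catalogued(c,s) hold.
Restrictor pairs — does the scope hold? (c1,s1):fails  (c1,s7):fails  (c2,s4):fails  (c2,s5):fails  (c3,s2):fails  (c3,s7):fails  (c4,s3):fails  (c4,s4):fails  (c4,s5):fails  (c4,s6):fails  (c5,s4):fails  (c5,s7):fails  (c5,s8):fails
Scope holds for no restrictor pair, so the sentence is true.

True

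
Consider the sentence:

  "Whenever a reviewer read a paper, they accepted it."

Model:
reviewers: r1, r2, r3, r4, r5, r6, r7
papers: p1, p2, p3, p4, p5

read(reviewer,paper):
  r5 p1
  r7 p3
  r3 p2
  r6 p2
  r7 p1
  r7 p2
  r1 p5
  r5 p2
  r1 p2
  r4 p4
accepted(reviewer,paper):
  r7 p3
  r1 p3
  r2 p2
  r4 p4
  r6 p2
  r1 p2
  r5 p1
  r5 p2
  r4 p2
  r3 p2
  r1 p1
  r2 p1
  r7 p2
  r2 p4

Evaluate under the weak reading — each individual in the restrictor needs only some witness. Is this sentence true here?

"it" takes "a paper" as antecedent — a donkey pronoun bound across the clause boundary.
Weak reading: every reviewer r with some read-paper has at least one read-paper p such that accepted(r,p).
Per reviewer: r1:✓  r3:✓  r4:✓  r5:✓  r6:✓  r7:✓
Every reviewer in the restrictor has a witness.

True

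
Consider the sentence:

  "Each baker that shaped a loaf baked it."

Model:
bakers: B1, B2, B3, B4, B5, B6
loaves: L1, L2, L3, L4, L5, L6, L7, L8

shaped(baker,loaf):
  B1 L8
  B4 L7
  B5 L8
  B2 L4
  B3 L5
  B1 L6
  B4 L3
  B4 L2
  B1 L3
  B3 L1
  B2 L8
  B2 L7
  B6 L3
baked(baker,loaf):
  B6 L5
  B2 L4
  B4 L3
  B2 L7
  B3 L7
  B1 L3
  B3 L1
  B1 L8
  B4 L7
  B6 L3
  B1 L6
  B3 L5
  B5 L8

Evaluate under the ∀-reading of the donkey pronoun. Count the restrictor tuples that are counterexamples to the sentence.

"it" takes "a loaf" as antecedent — a donkey pronoun bound across the clause boundary.
Strong reading: for every (b,l) with shaped(b,l), baked(b,l).
Restrictor pairs: (B1,L3) ✓  (B1,L6) ✓  (B1,L8) ✓  (B2,L4) ✓  (B2,L7) ✓  (B2,L8) ✗  (B3,L1) ✓  (B3,L5) ✓  (B4,L2) ✗  (B4,L3) ✓  (B4,L7) ✓  (B5,L8) ✓  (B6,L3) ✓
Counterexamples (restrictor pairs failing the scope): 2.

2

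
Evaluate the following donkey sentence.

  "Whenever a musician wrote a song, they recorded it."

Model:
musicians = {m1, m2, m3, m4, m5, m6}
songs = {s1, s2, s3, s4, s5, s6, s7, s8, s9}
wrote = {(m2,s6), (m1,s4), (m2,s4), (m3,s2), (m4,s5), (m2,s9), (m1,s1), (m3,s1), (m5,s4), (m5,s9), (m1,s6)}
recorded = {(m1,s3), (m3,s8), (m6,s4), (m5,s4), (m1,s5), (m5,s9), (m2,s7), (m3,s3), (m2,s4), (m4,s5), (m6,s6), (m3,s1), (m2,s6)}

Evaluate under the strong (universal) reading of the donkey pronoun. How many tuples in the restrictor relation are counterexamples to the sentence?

5

"it" takes "a song" as antecedent — a donkey pronoun bound across the clause boundary.
Strong reading: for every (m,s) with wrote(m,s), recorded(m,s).
Restrictor pairs: (m1,s1) ✗  (m1,s4) ✗  (m1,s6) ✗  (m2,s4) ✓  (m2,s6) ✓  (m2,s9) ✗  (m3,s1) ✓  (m3,s2) ✗  (m4,s5) ✓  (m5,s4) ✓  (m5,s9) ✓
Counterexamples (restrictor pairs failing the scope): 5.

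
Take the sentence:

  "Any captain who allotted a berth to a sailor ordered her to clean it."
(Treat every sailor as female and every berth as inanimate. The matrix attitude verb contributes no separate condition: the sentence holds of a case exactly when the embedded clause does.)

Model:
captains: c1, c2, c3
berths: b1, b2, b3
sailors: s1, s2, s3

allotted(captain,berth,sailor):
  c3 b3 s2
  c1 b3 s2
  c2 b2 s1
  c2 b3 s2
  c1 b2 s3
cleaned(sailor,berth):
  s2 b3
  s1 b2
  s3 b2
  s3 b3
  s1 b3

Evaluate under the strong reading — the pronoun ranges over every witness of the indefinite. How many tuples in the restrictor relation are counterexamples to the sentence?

0

"her" takes "a sailor" as antecedent and "it" takes "a berth"; both are donkey pronouns co-varying with the restrictor.
Strong reading: for every (c,b,s) with allotted(c,b,s), cleaned(s,b).
Restrictor triples: (c1,b2,s3)→cleaned(s3,b2) ✓  (c1,b3,s2)→cleaned(s2,b3) ✓  (c2,b2,s1)→cleaned(s1,b2) ✓  (c2,b3,s2)→cleaned(s2,b3) ✓  (c3,b3,s2)→cleaned(s2,b3) ✓
Counterexamples (restrictor triples failing the scope): 0.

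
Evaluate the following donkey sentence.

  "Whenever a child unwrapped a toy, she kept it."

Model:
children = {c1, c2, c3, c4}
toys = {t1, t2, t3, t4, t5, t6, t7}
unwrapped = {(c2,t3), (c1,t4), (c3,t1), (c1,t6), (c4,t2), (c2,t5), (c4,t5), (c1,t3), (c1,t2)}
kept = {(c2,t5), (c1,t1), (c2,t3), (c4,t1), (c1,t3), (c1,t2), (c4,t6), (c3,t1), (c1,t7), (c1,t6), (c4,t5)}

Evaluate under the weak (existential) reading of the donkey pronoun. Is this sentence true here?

True

"it" takes "a toy" as antecedent — a donkey pronoun bound across the clause boundary.
Weak reading: every child c with some unwrapped-toy has at least one unwrapped-toy t such that kept(c,t).
Per child: c1:✓  c2:✓  c3:✓  c4:✓
Every child in the restrictor has a witness.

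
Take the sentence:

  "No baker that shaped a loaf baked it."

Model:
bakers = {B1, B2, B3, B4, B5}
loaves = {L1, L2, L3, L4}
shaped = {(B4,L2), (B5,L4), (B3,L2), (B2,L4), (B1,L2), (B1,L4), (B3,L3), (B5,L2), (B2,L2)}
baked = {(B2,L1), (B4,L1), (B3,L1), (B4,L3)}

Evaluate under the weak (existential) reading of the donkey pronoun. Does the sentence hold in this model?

"it" takes "a loaf" as antecedent — a donkey pronoun bound across the clause boundary.
Truth condition: for no (b,l) with shaped(b,l) does baked(b,l) hold.
Restrictor pairs — does the scope hold? (B1,L2):fails  (B1,L4):fails  (B2,L2):fails  (B2,L4):fails  (B3,L2):fails  (B3,L3):fails  (B4,L2):fails  (B5,L2):fails  (B5,L4):fails
Scope holds for no restrictor pair, so the sentence is true.

True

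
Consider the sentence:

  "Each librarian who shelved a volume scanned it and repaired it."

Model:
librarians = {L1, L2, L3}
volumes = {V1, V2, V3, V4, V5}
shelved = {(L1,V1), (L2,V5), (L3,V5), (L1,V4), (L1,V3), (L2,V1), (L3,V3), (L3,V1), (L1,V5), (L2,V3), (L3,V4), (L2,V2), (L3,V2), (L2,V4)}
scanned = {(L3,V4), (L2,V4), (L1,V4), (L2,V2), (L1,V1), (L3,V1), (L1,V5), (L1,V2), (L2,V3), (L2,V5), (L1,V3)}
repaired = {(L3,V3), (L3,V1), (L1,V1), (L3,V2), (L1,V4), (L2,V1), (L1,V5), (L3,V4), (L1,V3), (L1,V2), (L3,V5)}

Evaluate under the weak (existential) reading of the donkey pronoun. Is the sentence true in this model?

"it" takes "a volume" as antecedent — a donkey pronoun bound across the clause boundary.
Weak reading: every librarian l with some shelved-volume has at least one shelved-volume v such that scanned(l,v) ∧ repaired(l,v).
Per librarian: L1:✓  L2:✗  L3:✓
L2 has no witness among its shelved-volumes.

False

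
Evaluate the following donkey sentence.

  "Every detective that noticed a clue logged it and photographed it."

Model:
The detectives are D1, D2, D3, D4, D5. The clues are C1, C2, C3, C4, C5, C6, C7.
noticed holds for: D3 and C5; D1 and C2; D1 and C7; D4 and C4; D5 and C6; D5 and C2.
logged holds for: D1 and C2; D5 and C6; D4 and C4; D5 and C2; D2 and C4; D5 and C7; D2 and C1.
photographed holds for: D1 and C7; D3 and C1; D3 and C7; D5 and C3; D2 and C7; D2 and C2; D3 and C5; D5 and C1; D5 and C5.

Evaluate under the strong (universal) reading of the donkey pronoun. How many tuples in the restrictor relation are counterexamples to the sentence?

"it" takes "a clue" as antecedent — a donkey pronoun bound across the clause boundary.
Strong reading: for every (d,c) with noticed(d,c), logged(d,c) ∧ photographed(d,c).
Restrictor pairs: (D1,C2) ✗  (D1,C7) ✗  (D3,C5) ✗  (D4,C4) ✗  (D5,C2) ✗  (D5,C6) ✗
Counterexamples (restrictor pairs failing the scope): 6.

6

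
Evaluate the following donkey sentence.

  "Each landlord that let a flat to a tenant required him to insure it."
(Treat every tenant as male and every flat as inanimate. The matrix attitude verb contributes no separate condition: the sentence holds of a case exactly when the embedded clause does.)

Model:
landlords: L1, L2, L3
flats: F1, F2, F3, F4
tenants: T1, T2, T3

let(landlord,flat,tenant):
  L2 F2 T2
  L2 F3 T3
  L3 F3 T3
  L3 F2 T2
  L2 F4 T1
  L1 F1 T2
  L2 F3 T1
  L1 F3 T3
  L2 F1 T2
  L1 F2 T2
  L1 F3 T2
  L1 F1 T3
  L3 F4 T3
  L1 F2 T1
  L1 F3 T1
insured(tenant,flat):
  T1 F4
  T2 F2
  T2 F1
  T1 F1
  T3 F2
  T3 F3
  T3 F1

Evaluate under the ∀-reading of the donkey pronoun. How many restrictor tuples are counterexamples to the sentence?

"him" takes "a tenant" as antecedent and "it" takes "a flat"; both are donkey pronouns co-varying with the restrictor.
Strong reading: for every (l,f,t) with let(l,f,t), insured(t,f).
Restrictor triples: (L1,F1,T2)→insured(T2,F1) ✓  (L1,F1,T3)→insured(T3,F1) ✓  (L1,F2,T1)→insured(T1,F2) ✗  (L1,F2,T2)→insured(T2,F2) ✓  (L1,F3,T1)→insured(T1,F3) ✗  (L1,F3,T2)→insured(T2,F3) ✗  (L1,F3,T3)→insured(T3,F3) ✓  (L2,F1,T2)→insured(T2,F1) ✓  (L2,F2,T2)→insured(T2,F2) ✓  (L2,F3,T1)→insured(T1,F3) ✗  (L2,F3,T3)→insured(T3,F3) ✓  (L2,F4,T1)→insured(T1,F4) ✓  (L3,F2,T2)→insured(T2,F2) ✓  (L3,F3,T3)→insured(T3,F3) ✓  (L3,F4,T3)→insured(T3,F4) ✗
Counterexamples (restrictor triples failing the scope): 5.

5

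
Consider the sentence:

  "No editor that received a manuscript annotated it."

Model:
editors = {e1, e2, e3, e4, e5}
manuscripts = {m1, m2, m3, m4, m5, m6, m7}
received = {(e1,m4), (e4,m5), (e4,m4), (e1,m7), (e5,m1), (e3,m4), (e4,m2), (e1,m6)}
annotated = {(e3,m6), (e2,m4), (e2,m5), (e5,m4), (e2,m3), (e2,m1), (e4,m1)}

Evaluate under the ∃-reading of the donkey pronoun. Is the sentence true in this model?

"it" takes "a manuscript" as antecedent — a donkey pronoun bound across the clause boundary.
Truth condition: for no (e,m) with received(e,m) does annotated(e,m) hold.
Restrictor pairs — does the scope hold? (e1,m4):fails  (e1,m6):fails  (e1,m7):fails  (e3,m4):fails  (e4,m2):fails  (e4,m4):fails  (e4,m5):fails  (e5,m1):fails
Scope holds for no restrictor pair, so the sentence is true.

True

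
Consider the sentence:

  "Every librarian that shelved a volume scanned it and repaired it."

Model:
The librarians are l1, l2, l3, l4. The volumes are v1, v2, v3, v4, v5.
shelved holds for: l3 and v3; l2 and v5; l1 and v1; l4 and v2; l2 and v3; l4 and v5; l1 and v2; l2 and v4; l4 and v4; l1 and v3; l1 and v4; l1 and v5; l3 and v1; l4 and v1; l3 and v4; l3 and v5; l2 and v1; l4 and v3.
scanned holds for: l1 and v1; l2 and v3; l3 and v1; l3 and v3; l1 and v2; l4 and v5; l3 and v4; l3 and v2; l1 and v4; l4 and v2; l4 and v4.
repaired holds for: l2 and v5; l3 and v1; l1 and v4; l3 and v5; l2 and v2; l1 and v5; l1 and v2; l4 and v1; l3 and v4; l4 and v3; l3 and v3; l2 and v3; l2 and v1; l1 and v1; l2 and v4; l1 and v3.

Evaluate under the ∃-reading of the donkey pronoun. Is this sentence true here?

"it" takes "a volume" as antecedent — a donkey pronoun bound across the clause boundary.
Weak reading: every librarian l with some shelved-volume has at least one shelved-volume v such that scanned(l,v) ∧ repaired(l,v).
Per librarian: l1:✓  l2:✓  l3:✓  l4:✗
l4 has no witness among its shelved-volumes.

False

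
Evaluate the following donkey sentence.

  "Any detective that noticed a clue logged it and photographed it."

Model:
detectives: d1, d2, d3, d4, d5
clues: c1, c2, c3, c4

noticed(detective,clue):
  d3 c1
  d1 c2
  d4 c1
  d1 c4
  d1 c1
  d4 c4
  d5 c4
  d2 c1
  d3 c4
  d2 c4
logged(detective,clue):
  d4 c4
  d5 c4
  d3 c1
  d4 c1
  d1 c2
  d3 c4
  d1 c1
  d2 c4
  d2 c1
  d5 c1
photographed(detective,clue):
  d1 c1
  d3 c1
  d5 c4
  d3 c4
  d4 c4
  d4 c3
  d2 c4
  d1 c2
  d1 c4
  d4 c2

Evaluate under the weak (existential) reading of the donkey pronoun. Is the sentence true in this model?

True

"it" takes "a clue" as antecedent — a donkey pronoun bound across the clause boundary.
Weak reading: every detective d with some noticed-clue has at least one noticed-clue c such that logged(d,c) ∧ photographed(d,c).
Per detective: d1:✓  d2:✓  d3:✓  d4:✓  d5:✓
Every detective in the restrictor has a witness.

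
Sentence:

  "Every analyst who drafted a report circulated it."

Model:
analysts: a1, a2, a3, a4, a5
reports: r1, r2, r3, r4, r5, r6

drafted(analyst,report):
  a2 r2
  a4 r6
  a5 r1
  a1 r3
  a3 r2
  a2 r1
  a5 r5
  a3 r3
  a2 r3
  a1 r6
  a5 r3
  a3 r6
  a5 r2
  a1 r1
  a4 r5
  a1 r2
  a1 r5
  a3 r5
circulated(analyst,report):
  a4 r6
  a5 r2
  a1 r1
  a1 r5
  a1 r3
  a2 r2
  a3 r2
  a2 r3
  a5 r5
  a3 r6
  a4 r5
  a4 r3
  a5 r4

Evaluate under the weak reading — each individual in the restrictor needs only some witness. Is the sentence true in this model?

True

"it" takes "a report" as antecedent — a donkey pronoun bound across the clause boundary.
Weak reading: every analyst a with some drafted-report has at least one drafted-report r such that circulated(a,r).
Per analyst: a1:✓  a2:✓  a3:✓  a4:✓  a5:✓
Every analyst in the restrictor has a witness.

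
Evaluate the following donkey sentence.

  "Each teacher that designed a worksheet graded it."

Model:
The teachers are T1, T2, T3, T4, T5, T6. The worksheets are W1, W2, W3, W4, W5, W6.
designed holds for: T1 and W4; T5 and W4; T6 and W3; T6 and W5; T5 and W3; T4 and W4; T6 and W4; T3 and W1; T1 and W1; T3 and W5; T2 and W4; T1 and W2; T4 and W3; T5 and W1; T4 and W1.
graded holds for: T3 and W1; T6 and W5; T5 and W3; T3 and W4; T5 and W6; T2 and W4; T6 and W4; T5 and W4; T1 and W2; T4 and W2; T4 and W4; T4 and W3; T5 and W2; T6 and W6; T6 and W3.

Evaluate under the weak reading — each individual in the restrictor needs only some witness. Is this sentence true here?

"it" takes "a worksheet" as antecedent — a donkey pronoun bound across the clause boundary.
Weak reading: every teacher t with some designed-worksheet has at least one designed-worksheet w such that graded(t,w).
Per teacher: T1:✓  T2:✓  T3:✓  T4:✓  T5:✓  T6:✓
Every teacher in the restrictor has a witness.

True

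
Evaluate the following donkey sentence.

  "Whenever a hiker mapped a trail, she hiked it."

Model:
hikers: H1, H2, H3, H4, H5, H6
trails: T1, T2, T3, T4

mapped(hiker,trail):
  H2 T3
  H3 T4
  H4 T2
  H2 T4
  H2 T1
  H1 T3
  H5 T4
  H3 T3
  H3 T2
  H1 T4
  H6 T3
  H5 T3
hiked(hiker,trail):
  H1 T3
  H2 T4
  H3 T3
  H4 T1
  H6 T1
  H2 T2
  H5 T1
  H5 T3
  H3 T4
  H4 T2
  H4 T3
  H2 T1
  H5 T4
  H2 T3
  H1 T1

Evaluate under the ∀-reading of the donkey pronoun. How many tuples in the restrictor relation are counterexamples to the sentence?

3

"it" takes "a trail" as antecedent — a donkey pronoun bound across the clause boundary.
Strong reading: for every (h,t) with mapped(h,t), hiked(h,t).
Restrictor pairs: (H1,T3) ✓  (H1,T4) ✗  (H2,T1) ✓  (H2,T3) ✓  (H2,T4) ✓  (H3,T2) ✗  (H3,T3) ✓  (H3,T4) ✓  (H4,T2) ✓  (H5,T3) ✓  (H5,T4) ✓  (H6,T3) ✗
Counterexamples (restrictor pairs failing the scope): 3.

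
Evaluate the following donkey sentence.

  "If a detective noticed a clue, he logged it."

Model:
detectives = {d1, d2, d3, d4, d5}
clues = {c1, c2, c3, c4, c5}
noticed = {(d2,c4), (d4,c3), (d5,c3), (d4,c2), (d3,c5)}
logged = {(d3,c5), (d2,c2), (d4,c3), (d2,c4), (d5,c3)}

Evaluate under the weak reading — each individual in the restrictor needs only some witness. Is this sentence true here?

"it" takes "a clue" as antecedent — a donkey pronoun bound across the clause boundary.
Weak reading: every detective d with some noticed-clue has at least one noticed-clue c such that logged(d,c).
Per detective: d2:✓  d3:✓  d4:✓  d5:✓
Every detective in the restrictor has a witness.

True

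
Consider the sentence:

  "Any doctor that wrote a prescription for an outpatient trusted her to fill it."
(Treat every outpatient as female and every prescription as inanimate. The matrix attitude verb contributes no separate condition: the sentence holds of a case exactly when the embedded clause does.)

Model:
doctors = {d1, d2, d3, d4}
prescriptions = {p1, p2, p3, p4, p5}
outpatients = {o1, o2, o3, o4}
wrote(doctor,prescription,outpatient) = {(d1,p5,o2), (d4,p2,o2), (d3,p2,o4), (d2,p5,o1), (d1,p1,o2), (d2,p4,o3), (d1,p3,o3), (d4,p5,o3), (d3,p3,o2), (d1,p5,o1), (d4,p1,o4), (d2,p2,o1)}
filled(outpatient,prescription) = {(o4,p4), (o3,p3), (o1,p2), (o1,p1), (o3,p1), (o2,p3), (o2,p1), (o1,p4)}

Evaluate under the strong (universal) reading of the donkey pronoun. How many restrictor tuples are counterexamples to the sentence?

"her" takes "an outpatient" as antecedent and "it" takes "a prescription"; both are donkey pronouns co-varying with the restrictor.
Strong reading: for every (d,p,o) with wrote(d,p,o), filled(o,p).
Restrictor triples: (d1,p1,o2)→filled(o2,p1) ✓  (d1,p3,o3)→filled(o3,p3) ✓  (d1,p5,o1)→filled(o1,p5) ✗  (d1,p5,o2)→filled(o2,p5) ✗  (d2,p2,o1)→filled(o1,p2) ✓  (d2,p4,o3)→filled(o3,p4) ✗  (d2,p5,o1)→filled(o1,p5) ✗  (d3,p2,o4)→filled(o4,p2) ✗  (d3,p3,o2)→filled(o2,p3) ✓  (d4,p1,o4)→filled(o4,p1) ✗  (d4,p2,o2)→filled(o2,p2) ✗  (d4,p5,o3)→filled(o3,p5) ✗
Counterexamples (restrictor triples failing the scope): 8.

8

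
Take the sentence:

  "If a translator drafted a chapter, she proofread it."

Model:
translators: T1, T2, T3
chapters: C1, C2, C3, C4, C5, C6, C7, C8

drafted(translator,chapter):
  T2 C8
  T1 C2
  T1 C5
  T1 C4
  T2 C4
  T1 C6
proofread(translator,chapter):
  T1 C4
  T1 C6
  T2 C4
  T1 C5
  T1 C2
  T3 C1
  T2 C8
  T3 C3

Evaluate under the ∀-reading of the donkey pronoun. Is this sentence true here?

True

"it" takes "a chapter" as antecedent — a donkey pronoun bound across the clause boundary.
Strong reading: for every (t,c) with drafted(t,c), proofread(t,c).
Restrictor pairs: (T1,C2) ✓  (T1,C4) ✓  (T1,C5) ✓  (T1,C6) ✓  (T2,C4) ✓  (T2,C8) ✓
Every restrictor pair satisfies the scope.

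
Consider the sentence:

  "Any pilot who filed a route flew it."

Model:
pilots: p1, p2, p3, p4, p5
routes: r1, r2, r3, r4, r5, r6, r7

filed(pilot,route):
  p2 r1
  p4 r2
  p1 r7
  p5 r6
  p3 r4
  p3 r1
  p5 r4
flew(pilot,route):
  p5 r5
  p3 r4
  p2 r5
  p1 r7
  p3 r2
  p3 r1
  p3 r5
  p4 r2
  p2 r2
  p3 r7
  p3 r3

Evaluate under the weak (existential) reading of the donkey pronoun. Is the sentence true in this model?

"it" takes "a route" as antecedent — a donkey pronoun bound across the clause boundary.
Weak reading: every pilot p with some filed-route has at least one filed-route r such that flew(p,r).
Per pilot: p1:✓  p2:✗  p3:✓  p4:✓  p5:✗
p2 has no witness among its filed-routes.

False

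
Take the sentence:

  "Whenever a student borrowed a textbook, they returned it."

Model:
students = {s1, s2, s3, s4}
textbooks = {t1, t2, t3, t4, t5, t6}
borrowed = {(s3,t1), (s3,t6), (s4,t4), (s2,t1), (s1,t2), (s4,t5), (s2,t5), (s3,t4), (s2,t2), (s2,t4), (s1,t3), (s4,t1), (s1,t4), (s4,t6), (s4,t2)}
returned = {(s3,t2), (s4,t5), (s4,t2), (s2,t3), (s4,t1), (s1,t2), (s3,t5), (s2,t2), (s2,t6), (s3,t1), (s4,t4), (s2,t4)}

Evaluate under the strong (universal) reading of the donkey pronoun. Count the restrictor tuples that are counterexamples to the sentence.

7

"it" takes "a textbook" as antecedent — a donkey pronoun bound across the clause boundary.
Strong reading: for every (s,t) with borrowed(s,t), returned(s,t).
Restrictor pairs: (s1,t2) ✓  (s1,t3) ✗  (s1,t4) ✗  (s2,t1) ✗  (s2,t2) ✓  (s2,t4) ✓  (s2,t5) ✗  (s3,t1) ✓  (s3,t4) ✗  (s3,t6) ✗  (s4,t1) ✓  (s4,t2) ✓  (s4,t4) ✓  (s4,t5) ✓  (s4,t6) ✗
Counterexamples (restrictor pairs failing the scope): 7.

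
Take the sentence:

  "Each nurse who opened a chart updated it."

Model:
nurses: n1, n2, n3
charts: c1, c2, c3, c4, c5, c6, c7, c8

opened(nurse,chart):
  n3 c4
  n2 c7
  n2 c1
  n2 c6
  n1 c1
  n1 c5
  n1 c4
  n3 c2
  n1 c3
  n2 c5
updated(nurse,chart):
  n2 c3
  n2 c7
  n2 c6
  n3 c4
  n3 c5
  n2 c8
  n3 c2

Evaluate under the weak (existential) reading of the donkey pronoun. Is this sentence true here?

"it" takes "a chart" as antecedent — a donkey pronoun bound across the clause boundary.
Weak reading: every nurse n with some opened-chart has at least one opened-chart c such that updated(n,c).
Per nurse: n1:✗  n2:✓  n3:✓
n1 has no witness among its opened-charts.

False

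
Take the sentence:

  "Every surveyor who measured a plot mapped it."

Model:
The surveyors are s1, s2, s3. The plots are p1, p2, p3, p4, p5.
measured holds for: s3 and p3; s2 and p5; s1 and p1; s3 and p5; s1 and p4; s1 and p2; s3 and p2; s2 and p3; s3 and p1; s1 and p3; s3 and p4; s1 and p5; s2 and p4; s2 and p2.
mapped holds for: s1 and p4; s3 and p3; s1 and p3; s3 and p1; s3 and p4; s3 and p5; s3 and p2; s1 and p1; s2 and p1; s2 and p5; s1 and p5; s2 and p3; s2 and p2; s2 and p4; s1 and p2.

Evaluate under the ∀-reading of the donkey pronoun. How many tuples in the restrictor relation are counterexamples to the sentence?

0

"it" takes "a plot" as antecedent — a donkey pronoun bound across the clause boundary.
Strong reading: for every (s,p) with measured(s,p), mapped(s,p).
Restrictor pairs: (s1,p1) ✓  (s1,p2) ✓  (s1,p3) ✓  (s1,p4) ✓  (s1,p5) ✓  (s2,p2) ✓  (s2,p3) ✓  (s2,p4) ✓  (s2,p5) ✓  (s3,p1) ✓  (s3,p2) ✓  (s3,p3) ✓  (s3,p4) ✓  (s3,p5) ✓
Counterexamples (restrictor pairs failing the scope): 0.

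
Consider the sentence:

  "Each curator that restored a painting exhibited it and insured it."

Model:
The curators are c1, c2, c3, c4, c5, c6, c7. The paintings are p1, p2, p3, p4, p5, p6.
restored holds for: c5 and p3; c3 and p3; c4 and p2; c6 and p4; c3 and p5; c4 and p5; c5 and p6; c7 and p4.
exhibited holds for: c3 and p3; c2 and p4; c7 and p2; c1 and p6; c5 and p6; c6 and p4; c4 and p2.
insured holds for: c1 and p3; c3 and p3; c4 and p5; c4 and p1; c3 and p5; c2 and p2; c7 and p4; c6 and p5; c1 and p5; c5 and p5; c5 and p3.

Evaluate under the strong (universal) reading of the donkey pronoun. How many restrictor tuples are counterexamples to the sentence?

"it" takes "a painting" as antecedent — a donkey pronoun bound across the clause boundary.
Strong reading: for every (c,p) with restored(c,p), exhibited(c,p) ∧ insured(c,p).
Restrictor pairs: (c3,p3) ✓  (c3,p5) ✗  (c4,p2) ✗  (c4,p5) ✗  (c5,p3) ✗  (c5,p6) ✗  (c6,p4) ✗  (c7,p4) ✗
Counterexamples (restrictor pairs failing the scope): 7.

7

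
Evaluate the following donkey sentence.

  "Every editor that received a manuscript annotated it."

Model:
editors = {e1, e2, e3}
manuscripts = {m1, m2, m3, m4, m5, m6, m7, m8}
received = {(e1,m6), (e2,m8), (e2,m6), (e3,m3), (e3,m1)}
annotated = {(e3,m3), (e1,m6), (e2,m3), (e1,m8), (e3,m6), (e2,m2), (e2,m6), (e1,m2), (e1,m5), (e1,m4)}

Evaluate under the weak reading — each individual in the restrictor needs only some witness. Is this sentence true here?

True

"it" takes "a manuscript" as antecedent — a donkey pronoun bound across the clause boundary.
Weak reading: every editor e with some received-manuscript has at least one received-manuscript m such that annotated(e,m).
Per editor: e1:✓  e2:✓  e3:✓
Every editor in the restrictor has a witness.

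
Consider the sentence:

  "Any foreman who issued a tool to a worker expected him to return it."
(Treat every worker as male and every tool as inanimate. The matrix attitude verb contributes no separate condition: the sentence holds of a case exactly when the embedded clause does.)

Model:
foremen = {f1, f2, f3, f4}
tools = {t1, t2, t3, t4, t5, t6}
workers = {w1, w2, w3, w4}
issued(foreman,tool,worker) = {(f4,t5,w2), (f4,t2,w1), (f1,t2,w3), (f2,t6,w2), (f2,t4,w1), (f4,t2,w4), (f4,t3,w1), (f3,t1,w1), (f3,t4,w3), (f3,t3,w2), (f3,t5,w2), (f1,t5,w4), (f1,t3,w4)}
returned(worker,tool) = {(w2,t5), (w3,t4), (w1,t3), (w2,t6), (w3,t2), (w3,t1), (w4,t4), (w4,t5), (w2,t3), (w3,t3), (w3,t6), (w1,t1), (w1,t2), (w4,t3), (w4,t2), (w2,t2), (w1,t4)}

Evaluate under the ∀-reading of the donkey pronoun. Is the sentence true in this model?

True

"him" takes "a worker" as antecedent and "it" takes "a tool"; both are donkey pronouns co-varying with the restrictor.
Strong reading: for every (f,t,w) with issued(f,t,w), returned(w,t).
Restrictor triples: (f1,t2,w3)→returned(w3,t2) ✓  (f1,t3,w4)→returned(w4,t3) ✓  (f1,t5,w4)→returned(w4,t5) ✓  (f2,t4,w1)→returned(w1,t4) ✓  (f2,t6,w2)→returned(w2,t6) ✓  (f3,t1,w1)→returned(w1,t1) ✓  (f3,t3,w2)→returned(w2,t3) ✓  (f3,t4,w3)→returned(w3,t4) ✓  (f3,t5,w2)→returned(w2,t5) ✓  (f4,t2,w1)→returned(w1,t2) ✓  (f4,t2,w4)→returned(w4,t2) ✓  (f4,t3,w1)→returned(w1,t3) ✓  (f4,t5,w2)→returned(w2,t5) ✓
Every restrictor triple satisfies the scope.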